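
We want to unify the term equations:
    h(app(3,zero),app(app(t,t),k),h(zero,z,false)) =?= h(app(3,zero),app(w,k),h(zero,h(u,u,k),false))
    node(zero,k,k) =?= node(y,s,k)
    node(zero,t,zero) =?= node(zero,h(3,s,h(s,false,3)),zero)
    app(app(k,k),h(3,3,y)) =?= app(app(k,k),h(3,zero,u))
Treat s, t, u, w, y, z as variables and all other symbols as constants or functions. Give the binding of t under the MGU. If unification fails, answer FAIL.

FAIL

Decompose h/3: app(3,zero) =?= app(3,zero),  app(app(t,t),k) =?= app(w,k),  h(zero,z,false) =?= h(zero,h(u,u,k),false).
Delete trivial equation app(3,zero) =?= app(3,zero).
Decompose app/2: app(t,t) =?= w,  k =?= k.
Bind w := app(t,t); no other remaining equation mentions w.
Delete trivial equation k =?= k.
Decompose h/3: zero =?= zero,  z =?= h(u,u,k),  false =?= false.
Delete trivial equation zero =?= zero.
Bind z := h(u,u,k); no other remaining equation mentions z.
Delete trivial equation false =?= false.
Decompose node/3: zero =?= y,  k =?= s,  k =?= k.
Bind y := zero; substituting into the one remaining equation that mentions y gives: app(app(k,k),h(3,3,zero)) =?= app(app(k,k),h(3,zero,u)).
Bind s := k; substituting into the one remaining equation that mentions s gives: node(zero,t,zero) =?= node(zero,h(3,k,h(k,false,3)),zero).
Delete trivial equation k =?= k.
Decompose node/3: zero =?= zero,  t =?= h(3,k,h(k,false,3)),  zero =?= zero.
Delete trivial equation zero =?= zero.
Bind t := h(3,k,h(k,false,3)); no other remaining equation mentions t. Substituting into the earlier binding gives w := app(h(3,k,h(k,false,3)),h(3,k,h(k,false,3))).
Delete trivial equation zero =?= zero.
Decompose app/2: app(k,k) =?= app(k,k),  h(3,3,zero) =?= h(3,zero,u).
Delete trivial equation app(k,k) =?= app(k,k).
Decompose h/3: 3 =?= 3,  3 =?= zero,  zero =?= u.
Delete trivial equation 3 =?= 3.
Clash: constants 3 and zero differ; no unifier exists.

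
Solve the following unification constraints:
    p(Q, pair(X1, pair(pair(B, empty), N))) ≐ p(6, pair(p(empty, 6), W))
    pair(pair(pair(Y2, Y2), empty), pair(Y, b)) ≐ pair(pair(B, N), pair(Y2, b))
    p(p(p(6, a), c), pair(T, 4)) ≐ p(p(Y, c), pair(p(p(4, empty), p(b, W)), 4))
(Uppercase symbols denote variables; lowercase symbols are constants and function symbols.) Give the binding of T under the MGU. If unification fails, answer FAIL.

p(p(4, empty), p(b, pair(pair(pair(p(6, a), p(6, a)), empty), empty)))

Decompose p/2: Q ≐ 6,  pair(X1, pair(pair(B, empty), N)) ≐ pair(p(empty, 6), W).
Bind Q := 6; no other remaining equation mentions Q.
Decompose pair/2: X1 ≐ p(empty, 6),  pair(pair(B, empty), N) ≐ W.
Bind X1 := p(empty, 6); no other remaining equation mentions X1.
Bind W := pair(pair(B, empty), N); substituting into the one remaining equation that mentions W gives: p(p(p(6, a), c), pair(T, 4)) ≐ p(p(Y, c), pair(p(p(4, empty), p(b, pair(pair(B, empty), N))), 4)).
Decompose pair/2: pair(pair(Y2, Y2), empty) ≐ pair(B, N),  pair(Y, b) ≐ pair(Y2, b).
Decompose pair/2: pair(Y2, Y2) ≐ B,  empty ≐ N.
Bind B := pair(Y2, Y2); substituting into the one remaining equation that mentions B gives: p(p(p(6, a), c), pair(T, 4)) ≐ p(p(Y, c), pair(p(p(4, empty), p(b, pair(pair(pair(Y2, Y2), empty), N))), 4)). Substituting into the earlier binding gives W := pair(pair(pair(Y2, Y2), empty), N).
Bind N := empty; substituting into the one remaining equation that mentions N gives: p(p(p(6, a), c), pair(T, 4)) ≐ p(p(Y, c), pair(p(p(4, empty), p(b, pair(pair(pair(Y2, Y2), empty), empty))), 4)). Substituting into the earlier binding gives W := pair(pair(pair(Y2, Y2), empty), empty).
Decompose pair/2: Y ≐ Y2,  b ≐ b.
Bind Y := Y2; substituting into the one remaining equation that mentions Y gives: p(p(p(6, a), c), pair(T, 4)) ≐ p(p(Y2, c), pair(p(p(4, empty), p(b, pair(pair(pair(Y2, Y2), empty), empty))), 4)).
Delete trivial equation b ≐ b.
Decompose p/2: p(p(6, a), c) ≐ p(Y2, c),  pair(T, 4) ≐ pair(p(p(4, empty), p(b, pair(pair(pair(Y2, Y2), empty), empty))), 4).
Decompose p/2: p(6, a) ≐ Y2,  c ≐ c.
Bind Y2 := p(6, a); substituting into the one remaining equation that mentions Y2 gives: pair(T, 4) ≐ pair(p(p(4, empty), p(b, pair(pair(pair(p(6, a), p(6, a)), empty), empty))), 4). Substituting into the earlier bindings gives W := pair(pair(pair(p(6, a), p(6, a)), empty), empty), B := pair(p(6, a), p(6, a)), Y := p(6, a).
Delete trivial equation c ≐ c.
Decompose pair/2: T ≐ p(p(4, empty), p(b, pair(pair(pair(p(6, a), p(6, a)), empty), empty))),  4 ≐ 4.
Bind T := p(p(4, empty), p(b, pair(pair(pair(p(6, a), p(6, a)), empty), empty))); no other remaining equation mentions T.
Delete trivial equation 4 ≐ 4.
MGU = { Q ↦ 6, X1 ↦ p(empty, 6), W ↦ pair(pair(pair(p(6, a), p(6, a)), empty), empty), B ↦ pair(p(6, a), p(6, a)), N ↦ empty, Y ↦ p(6, a), Y2 ↦ p(6, a), T ↦ p(p(4, empty), p(b, pair(pair(pair(p(6, a), p(6, a)), empty), empty))) }, so T ↦ p(p(4, empty), p(b, pair(pair(pair(p(6, a), p(6, a)), empty), empty))).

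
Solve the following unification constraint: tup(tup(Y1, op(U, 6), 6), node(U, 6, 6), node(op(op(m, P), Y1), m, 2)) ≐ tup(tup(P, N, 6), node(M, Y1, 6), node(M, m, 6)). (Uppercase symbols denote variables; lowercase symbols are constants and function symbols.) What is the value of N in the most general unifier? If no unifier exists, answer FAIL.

Decompose tup/3: tup(Y1, op(U, 6), 6) ≐ tup(P, N, 6),  node(U, 6, 6) ≐ node(M, Y1, 6),  node(op(op(m, P), Y1), m, 2) ≐ node(M, m, 6).
Decompose tup/3: Y1 ≐ P,  op(U, 6) ≐ N,  6 ≐ 6.
Bind Y1 := P; substituting into the 2 remaining equations that mention Y1 gives: node(U, 6, 6) ≐ node(M, P, 6),  node(op(op(m, P), P), m, 2) ≐ node(M, m, 6).
Bind N := op(U, 6); no other remaining equation mentions N.
Delete trivial equation 6 ≐ 6.
Decompose node/3: U ≐ M,  6 ≐ P,  6 ≐ 6.
Bind U := M; no other remaining equation mentions U. Substituting into the earlier binding gives N := op(M, 6).
Bind P := 6; substituting into the one remaining equation that mentions P gives: node(op(op(m, 6), 6), m, 2) ≐ node(M, m, 6). Substituting into the earlier binding gives Y1 := 6.
Delete trivial equation 6 ≐ 6.
Decompose node/3: op(op(m, 6), 6) ≐ M,  m ≐ m,  2 ≐ 6.
Bind M := op(op(m, 6), 6); no other remaining equation mentions M. Substituting into the earlier bindings gives N := op(op(op(m, 6), 6), 6), U := op(op(m, 6), 6).
Delete trivial equation m ≐ m.
Clash: constants 2 and 6 differ; no unifier exists.

FAIL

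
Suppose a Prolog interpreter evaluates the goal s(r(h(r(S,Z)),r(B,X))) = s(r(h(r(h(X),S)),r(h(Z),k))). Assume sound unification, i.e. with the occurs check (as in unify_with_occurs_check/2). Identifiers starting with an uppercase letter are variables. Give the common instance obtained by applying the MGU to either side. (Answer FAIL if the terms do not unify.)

Decompose s/1: r(h(r(S,Z)),r(B,X)) = r(h(r(h(X),S)),r(h(Z),k)).
Decompose r/2: h(r(S,Z)) = h(r(h(X),S)),  r(B,X) = r(h(Z),k).
Decompose h/1: r(S,Z) = r(h(X),S).
Decompose r/2: S = h(X),  Z = S.
Bind S := h(X); substituting into the one remaining equation that mentions S gives: Z = h(X).
Bind Z := h(X); substituting into the remaining equation gives: r(B,X) = r(h(h(X)),k).
Decompose r/2: B = h(h(X)),  X = k.
Bind B := h(h(X)); no other remaining equation mentions B.
Bind X := k. Substituting into the earlier bindings gives S := h(k), Z := h(k), B := h(h(k)).
Applying the MGU to either side gives s(r(h(r(h(k),h(k))),r(h(h(k)),k))).

s(r(h(r(h(k),h(k))),r(h(h(k)),k)))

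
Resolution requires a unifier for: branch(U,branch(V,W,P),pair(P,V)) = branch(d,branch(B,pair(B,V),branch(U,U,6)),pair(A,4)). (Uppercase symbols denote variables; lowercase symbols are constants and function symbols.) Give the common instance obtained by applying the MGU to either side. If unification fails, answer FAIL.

Decompose branch/3: U = d,  branch(V,W,P) = branch(B,pair(B,V),branch(U,U,6)),  pair(P,V) = pair(A,4).
Bind U := d; substituting into the one remaining equation that mentions U gives: branch(V,W,P) = branch(B,pair(B,V),branch(d,d,6)).
Decompose branch/3: V = B,  W = pair(B,V),  P = branch(d,d,6).
Bind V := B; substituting into the 2 remaining equations that mention V gives: W = pair(B,B),  pair(P,B) = pair(A,4).
Bind W := pair(B,B); no other remaining equation mentions W.
Bind P := branch(d,d,6); substituting into the remaining equation gives: pair(branch(d,d,6),B) = pair(A,4).
Decompose pair/2: branch(d,d,6) = A,  B = 4.
Bind A := branch(d,d,6); no other remaining equation mentions A.
Bind B := 4. Substituting into the earlier bindings gives V := 4, W := pair(4,4).
Applying the MGU to either side gives branch(d,branch(4,pair(4,4),branch(d,d,6)),pair(branch(d,d,6),4)).

branch(d,branch(4,pair(4,4),branch(d,d,6)),pair(branch(d,d,6),4))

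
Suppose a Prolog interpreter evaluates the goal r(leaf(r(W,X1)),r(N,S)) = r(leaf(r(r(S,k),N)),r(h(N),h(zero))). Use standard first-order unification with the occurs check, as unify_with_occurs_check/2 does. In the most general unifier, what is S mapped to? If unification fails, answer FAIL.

Decompose r/2: leaf(r(W,X1)) = leaf(r(r(S,k),N)),  r(N,S) = r(h(N),h(zero)).
Decompose leaf/1: r(W,X1) = r(r(S,k),N).
Decompose r/2: W = r(S,k),  X1 = N.
Bind W := r(S,k); no other remaining equation mentions W.
Bind X1 := N; no other remaining equation mentions X1.
Decompose r/2: N = h(N),  S = h(zero).
Occurs check fails: N occurs in h(N); the equation N = h(N) has no finite solution.

FAIL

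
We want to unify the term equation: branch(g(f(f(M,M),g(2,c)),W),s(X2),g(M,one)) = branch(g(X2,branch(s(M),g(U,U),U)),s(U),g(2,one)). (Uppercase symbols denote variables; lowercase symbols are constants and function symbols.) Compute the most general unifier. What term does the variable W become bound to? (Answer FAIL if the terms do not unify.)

branch(s(2),g(f(f(2,2),g(2,c)),f(f(2,2),g(2,c))),f(f(2,2),g(2,c)))

Decompose branch/3: g(f(f(M,M),g(2,c)),W) = g(X2,branch(s(M),g(U,U),U)),  s(X2) = s(U),  g(M,one) = g(2,one).
Decompose g/2: f(f(M,M),g(2,c)) = X2,  W = branch(s(M),g(U,U),U).
Bind X2 := f(f(M,M),g(2,c)); substituting into the one remaining equation that mentions X2 gives: s(f(f(M,M),g(2,c))) = s(U).
Bind W := branch(s(M),g(U,U),U); no other remaining equation mentions W.
Decompose s/1: f(f(M,M),g(2,c)) = U.
Bind U := f(f(M,M),g(2,c)); no other remaining equation mentions U. Substituting into the earlier binding gives W := branch(s(M),g(f(f(M,M),g(2,c)),f(f(M,M),g(2,c))),f(f(M,M),g(2,c))).
Decompose g/2: M = 2,  one = one.
Bind M := 2; no other remaining equation mentions M. Substituting into the earlier bindings gives X2 := f(f(2,2),g(2,c)), W := branch(s(2),g(f(f(2,2),g(2,c)),f(f(2,2),g(2,c))),f(f(2,2),g(2,c))), U := f(f(2,2),g(2,c)).
Delete trivial equation one = one.
MGU = { X2 -> f(f(2,2),g(2,c)), W -> branch(s(2),g(f(f(2,2),g(2,c)),f(f(2,2),g(2,c))),f(f(2,2),g(2,c))), U -> f(f(2,2),g(2,c)), M -> 2 }, so W -> branch(s(2),g(f(f(2,2),g(2,c)),f(f(2,2),g(2,c))),f(f(2,2),g(2,c))).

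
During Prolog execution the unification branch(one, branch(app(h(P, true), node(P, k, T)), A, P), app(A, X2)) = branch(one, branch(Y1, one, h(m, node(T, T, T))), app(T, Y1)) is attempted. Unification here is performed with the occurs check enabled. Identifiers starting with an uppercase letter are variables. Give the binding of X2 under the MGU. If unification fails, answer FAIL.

app(h(h(m, node(one, one, one)), true), node(h(m, node(one, one, one)), k, one))

Decompose branch/3: one = one,  branch(app(h(P, true), node(P, k, T)), A, P) = branch(Y1, one, h(m, node(T, T, T))),  app(A, X2) = app(T, Y1).
Delete trivial equation one = one.
Decompose branch/3: app(h(P, true), node(P, k, T)) = Y1,  A = one,  P = h(m, node(T, T, T)).
Bind Y1 := app(h(P, true), node(P, k, T)); substituting into the one remaining equation that mentions Y1 gives: app(A, X2) = app(T, app(h(P, true), node(P, k, T))).
Bind A := one; substituting into the one remaining equation that mentions A gives: app(one, X2) = app(T, app(h(P, true), node(P, k, T))).
Bind P := h(m, node(T, T, T)); substituting into the remaining equation gives: app(one, X2) = app(T, app(h(h(m, node(T, T, T)), true), node(h(m, node(T, T, T)), k, T))). Substituting into the earlier binding gives Y1 := app(h(h(m, node(T, T, T)), true), node(h(m, node(T, T, T)), k, T)).
Decompose app/2: one = T,  X2 = app(h(h(m, node(T, T, T)), true), node(h(m, node(T, T, T)), k, T)).
Bind T := one; substituting into the remaining equation gives: X2 = app(h(h(m, node(one, one, one)), true), node(h(m, node(one, one, one)), k, one)). Substituting into the earlier bindings gives Y1 := app(h(h(m, node(one, one, one)), true), node(h(m, node(one, one, one)), k, one)), P := h(m, node(one, one, one)).
Bind X2 := app(h(h(m, node(one, one, one)), true), node(h(m, node(one, one, one)), k, one)).
MGU = { Y1 -> app(h(h(m, node(one, one, one)), true), node(h(m, node(one, one, one)), k, one)), A -> one, P -> h(m, node(one, one, one)), T -> one, X2 -> app(h(h(m, node(one, one, one)), true), node(h(m, node(one, one, one)), k, one)) }, so X2 -> app(h(h(m, node(one, one, one)), true), node(h(m, node(one, one, one)), k, one)).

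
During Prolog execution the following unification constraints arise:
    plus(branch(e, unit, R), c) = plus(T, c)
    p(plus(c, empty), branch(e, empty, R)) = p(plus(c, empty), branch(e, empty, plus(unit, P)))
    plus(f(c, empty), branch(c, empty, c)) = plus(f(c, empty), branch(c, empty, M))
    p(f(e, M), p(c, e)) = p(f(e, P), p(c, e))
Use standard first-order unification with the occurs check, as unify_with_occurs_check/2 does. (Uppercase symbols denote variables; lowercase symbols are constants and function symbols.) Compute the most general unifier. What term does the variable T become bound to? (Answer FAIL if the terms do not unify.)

Decompose plus/2: branch(e, unit, R) = T,  c = c.
Bind T := branch(e, unit, R); no other remaining equation mentions T.
Delete trivial equation c = c.
Decompose p/2: plus(c, empty) = plus(c, empty),  branch(e, empty, R) = branch(e, empty, plus(unit, P)).
Delete trivial equation plus(c, empty) = plus(c, empty).
Decompose branch/3: e = e,  empty = empty,  R = plus(unit, P).
Delete trivial equation e = e.
Delete trivial equation empty = empty.
Bind R := plus(unit, P); no other remaining equation mentions R. Substituting into the earlier binding gives T := branch(e, unit, plus(unit, P)).
Decompose plus/2: f(c, empty) = f(c, empty),  branch(c, empty, c) = branch(c, empty, M).
Delete trivial equation f(c, empty) = f(c, empty).
Decompose branch/3: c = c,  empty = empty,  c = M.
Delete trivial equation c = c.
Delete trivial equation empty = empty.
Bind M := c; substituting into the remaining equation gives: p(f(e, c), p(c, e)) = p(f(e, P), p(c, e)).
Decompose p/2: f(e, c) = f(e, P),  p(c, e) = p(c, e).
Decompose f/2: e = e,  c = P.
Delete trivial equation e = e.
Bind P := c; no other remaining equation mentions P. Substituting into the earlier bindings gives T := branch(e, unit, plus(unit, c)), R := plus(unit, c).
Delete trivial equation p(c, e) = p(c, e).
MGU = { T = branch(e, unit, plus(unit, c)), R = plus(unit, c), M = c, P = c }, so T = branch(e, unit, plus(unit, c)).

branch(e, unit, plus(unit, c))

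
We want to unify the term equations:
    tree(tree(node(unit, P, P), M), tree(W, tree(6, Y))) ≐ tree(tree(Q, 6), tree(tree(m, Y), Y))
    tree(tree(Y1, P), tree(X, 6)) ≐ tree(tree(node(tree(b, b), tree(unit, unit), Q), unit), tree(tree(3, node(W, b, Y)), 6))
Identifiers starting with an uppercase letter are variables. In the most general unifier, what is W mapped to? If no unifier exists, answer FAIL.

Decompose tree/2: tree(node(unit, P, P), M) ≐ tree(Q, 6),  tree(W, tree(6, Y)) ≐ tree(tree(m, Y), Y).
Decompose tree/2: node(unit, P, P) ≐ Q,  M ≐ 6.
Bind Q := node(unit, P, P); substituting into the one remaining equation that mentions Q gives: tree(tree(Y1, P), tree(X, 6)) ≐ tree(tree(node(tree(b, b), tree(unit, unit), node(unit, P, P)), unit), tree(tree(3, node(W, b, Y)), 6)).
Bind M := 6; no other remaining equation mentions M.
Decompose tree/2: W ≐ tree(m, Y),  tree(6, Y) ≐ Y.
Bind W := tree(m, Y); substituting into the one remaining equation that mentions W gives: tree(tree(Y1, P), tree(X, 6)) ≐ tree(tree(node(tree(b, b), tree(unit, unit), node(unit, P, P)), unit), tree(tree(3, node(tree(m, Y), b, Y)), 6)).
Occurs check fails: Y occurs in tree(6, Y); the equation Y ≐ tree(6, Y) has no finite solution.

FAIL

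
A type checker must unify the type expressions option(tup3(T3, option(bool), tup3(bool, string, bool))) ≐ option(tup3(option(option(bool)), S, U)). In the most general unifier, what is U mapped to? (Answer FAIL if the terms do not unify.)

Decompose option/1: tup3(T3, option(bool), tup3(bool, string, bool)) ≐ tup3(option(option(bool)), S, U).
Decompose tup3/3: T3 ≐ option(option(bool)),  option(bool) ≐ S,  tup3(bool, string, bool) ≐ U.
Bind T3 := option(option(bool)); no other remaining equation mentions T3.
Bind S := option(bool); no other remaining equation mentions S.
Bind U := tup3(bool, string, bool).
MGU = { T3 -> option(option(bool)), S -> option(bool), U -> tup3(bool, string, bool) }, so U -> tup3(bool, string, bool).

tup3(bool, string, bool)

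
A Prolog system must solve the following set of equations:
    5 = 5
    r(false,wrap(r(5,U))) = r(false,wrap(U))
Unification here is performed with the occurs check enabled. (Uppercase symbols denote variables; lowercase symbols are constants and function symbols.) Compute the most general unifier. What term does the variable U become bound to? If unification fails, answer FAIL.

Delete trivial equation 5 = 5.
Decompose r/2: false = false,  wrap(r(5,U)) = wrap(U).
Delete trivial equation false = false.
Decompose wrap/1: r(5,U) = U.
Occurs check fails: U occurs in r(5,U); the equation U = r(5,U) has no finite solution.

FAIL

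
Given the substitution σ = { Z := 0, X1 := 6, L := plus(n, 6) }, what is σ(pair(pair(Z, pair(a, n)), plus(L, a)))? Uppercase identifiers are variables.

pair(pair(0, pair(a, n)), plus(plus(n, 6), a))

Replace each occurrence of Z with 0.
Replace each occurrence of L with plus(n, 6).
Result: pair(pair(0, pair(a, n)), plus(plus(n, 6), a)).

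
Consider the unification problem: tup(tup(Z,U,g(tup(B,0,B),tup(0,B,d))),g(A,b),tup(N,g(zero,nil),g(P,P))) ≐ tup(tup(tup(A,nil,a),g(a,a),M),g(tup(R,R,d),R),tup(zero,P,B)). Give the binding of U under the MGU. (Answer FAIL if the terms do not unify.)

Decompose tup/3: tup(Z,U,g(tup(B,0,B),tup(0,B,d))) ≐ tup(tup(A,nil,a),g(a,a),M),  g(A,b) ≐ g(tup(R,R,d),R),  tup(N,g(zero,nil),g(P,P)) ≐ tup(zero,P,B).
Decompose tup/3: Z ≐ tup(A,nil,a),  U ≐ g(a,a),  g(tup(B,0,B),tup(0,B,d)) ≐ M.
Bind Z := tup(A,nil,a); no other remaining equation mentions Z.
Bind U := g(a,a); no other remaining equation mentions U.
Bind M := g(tup(B,0,B),tup(0,B,d)); no other remaining equation mentions M.
Decompose g/2: A ≐ tup(R,R,d),  b ≐ R.
Bind A := tup(R,R,d); no other remaining equation mentions A. Substituting into the earlier binding gives Z := tup(tup(R,R,d),nil,a).
Bind R := b; no other remaining equation mentions R. Substituting into the earlier bindings gives Z := tup(tup(b,b,d),nil,a), A := tup(b,b,d).
Decompose tup/3: N ≐ zero,  g(zero,nil) ≐ P,  g(P,P) ≐ B.
Bind N := zero; no other remaining equation mentions N.
Bind P := g(zero,nil); substituting into the remaining equation gives: g(g(zero,nil),g(zero,nil)) ≐ B.
Bind B := g(g(zero,nil),g(zero,nil)). Substituting into the earlier binding gives M := g(tup(g(g(zero,nil),g(zero,nil)),0,g(g(zero,nil),g(zero,nil))),tup(0,g(g(zero,nil),g(zero,nil)),d)).
MGU = { Z ↦ tup(tup(b,b,d),nil,a), U ↦ g(a,a), M ↦ g(tup(g(g(zero,nil),g(zero,nil)),0,g(g(zero,nil),g(zero,nil))),tup(0,g(g(zero,nil),g(zero,nil)),d)), A ↦ tup(b,b,d), R ↦ b, N ↦ zero, P ↦ g(zero,nil), B ↦ g(g(zero,nil),g(zero,nil)) }, so U ↦ g(a,a).

g(a,a)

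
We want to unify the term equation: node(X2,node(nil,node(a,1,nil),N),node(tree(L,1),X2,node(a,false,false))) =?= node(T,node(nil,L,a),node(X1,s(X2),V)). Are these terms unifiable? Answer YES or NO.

NO

Decompose node/3: X2 =?= T,  node(nil,node(a,1,nil),N) =?= node(nil,L,a),  node(tree(L,1),X2,node(a,false,false)) =?= node(X1,s(X2),V).
Bind X2 := T; substituting into the one remaining equation that mentions X2 gives: node(tree(L,1),T,node(a,false,false)) =?= node(X1,s(T),V).
Decompose node/3: nil =?= nil,  node(a,1,nil) =?= L,  N =?= a.
Delete trivial equation nil =?= nil.
Bind L := node(a,1,nil); substituting into the one remaining equation that mentions L gives: node(tree(node(a,1,nil),1),T,node(a,false,false)) =?= node(X1,s(T),V).
Bind N := a; no other remaining equation mentions N.
Decompose node/3: tree(node(a,1,nil),1) =?= X1,  T =?= s(T),  node(a,false,false) =?= V.
Bind X1 := tree(node(a,1,nil),1); no other remaining equation mentions X1.
Occurs check fails: T occurs in s(T); the equation T =?= s(T) has no finite solution.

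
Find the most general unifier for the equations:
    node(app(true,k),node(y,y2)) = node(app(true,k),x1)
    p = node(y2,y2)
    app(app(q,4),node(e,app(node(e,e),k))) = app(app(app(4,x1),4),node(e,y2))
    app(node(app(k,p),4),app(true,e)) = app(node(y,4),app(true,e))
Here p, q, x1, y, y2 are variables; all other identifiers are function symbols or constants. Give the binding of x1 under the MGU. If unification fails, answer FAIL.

Decompose node/2: app(true,k) = app(true,k),  node(y,y2) = x1.
Delete trivial equation app(true,k) = app(true,k).
Bind x1 := node(y,y2); substituting into the one remaining equation that mentions x1 gives: app(app(q,4),node(e,app(node(e,e),k))) = app(app(app(4,node(y,y2)),4),node(e,y2)).
Bind p := node(y2,y2); substituting into the one remaining equation that mentions p gives: app(node(app(k,node(y2,y2)),4),app(true,e)) = app(node(y,4),app(true,e)).
Decompose app/2: app(q,4) = app(app(4,node(y,y2)),4),  node(e,app(node(e,e),k)) = node(e,y2).
Decompose app/2: q = app(4,node(y,y2)),  4 = 4.
Bind q := app(4,node(y,y2)); no other remaining equation mentions q.
Delete trivial equation 4 = 4.
Decompose node/2: e = e,  app(node(e,e),k) = y2.
Delete trivial equation e = e.
Bind y2 := app(node(e,e),k); substituting into the remaining equation gives: app(node(app(k,node(app(node(e,e),k),app(node(e,e),k))),4),app(true,e)) = app(node(y,4),app(true,e)). Substituting into the earlier bindings gives x1 := node(y,app(node(e,e),k)), p := node(app(node(e,e),k),app(node(e,e),k)), q := app(4,node(y,app(node(e,e),k))).
Decompose app/2: node(app(k,node(app(node(e,e),k),app(node(e,e),k))),4) = node(y,4),  app(true,e) = app(true,e).
Decompose node/2: app(k,node(app(node(e,e),k),app(node(e,e),k))) = y,  4 = 4.
Bind y := app(k,node(app(node(e,e),k),app(node(e,e),k))); no other remaining equation mentions y. Substituting into the earlier bindings gives x1 := node(app(k,node(app(node(e,e),k),app(node(e,e),k))),app(node(e,e),k)), q := app(4,node(app(k,node(app(node(e,e),k),app(node(e,e),k))),app(node(e,e),k))).
Delete trivial equation 4 = 4.
Delete trivial equation app(true,e) = app(true,e).
MGU = { x1 := node(app(k,node(app(node(e,e),k),app(node(e,e),k))),app(node(e,e),k)), p := node(app(node(e,e),k),app(node(e,e),k)), q := app(4,node(app(k,node(app(node(e,e),k),app(node(e,e),k))),app(node(e,e),k))), y2 := app(node(e,e),k), y := app(k,node(app(node(e,e),k),app(node(e,e),k))) }, so x1 := node(app(k,node(app(node(e,e),k),app(node(e,e),k))),app(node(e,e),k)).

node(app(k,node(app(node(e,e),k),app(node(e,e),k))),app(node(e,e),k))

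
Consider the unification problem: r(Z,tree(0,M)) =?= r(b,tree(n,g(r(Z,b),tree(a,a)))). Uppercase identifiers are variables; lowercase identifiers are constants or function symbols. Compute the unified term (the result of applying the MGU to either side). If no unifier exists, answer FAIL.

Decompose r/2: Z =?= b,  tree(0,M) =?= tree(n,g(r(Z,b),tree(a,a))).
Bind Z := b; substituting into the remaining equation gives: tree(0,M) =?= tree(n,g(r(b,b),tree(a,a))).
Decompose tree/2: 0 =?= n,  M =?= g(r(b,b),tree(a,a)).
Clash: constants 0 and n differ; no unifier exists.

FAIL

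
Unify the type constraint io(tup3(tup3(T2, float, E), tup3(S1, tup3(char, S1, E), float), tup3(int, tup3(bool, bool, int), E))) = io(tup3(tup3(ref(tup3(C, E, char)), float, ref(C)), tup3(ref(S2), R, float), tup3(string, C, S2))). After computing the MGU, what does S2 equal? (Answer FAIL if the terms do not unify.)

Decompose io/1: tup3(tup3(T2, float, E), tup3(S1, tup3(char, S1, E), float), tup3(int, tup3(bool, bool, int), E)) = tup3(tup3(ref(tup3(C, E, char)), float, ref(C)), tup3(ref(S2), R, float), tup3(string, C, S2)).
Decompose tup3/3: tup3(T2, float, E) = tup3(ref(tup3(C, E, char)), float, ref(C)),  tup3(S1, tup3(char, S1, E), float) = tup3(ref(S2), R, float),  tup3(int, tup3(bool, bool, int), E) = tup3(string, C, S2).
Decompose tup3/3: T2 = ref(tup3(C, E, char)),  float = float,  E = ref(C).
Bind T2 := ref(tup3(C, E, char)); no other remaining equation mentions T2.
Delete trivial equation float = float.
Bind E := ref(C); substituting into the remaining equations gives: tup3(S1, tup3(char, S1, ref(C)), float) = tup3(ref(S2), R, float),  tup3(int, tup3(bool, bool, int), ref(C)) = tup3(string, C, S2). Substituting into the earlier binding gives T2 := ref(tup3(C, ref(C), char)).
Decompose tup3/3: S1 = ref(S2),  tup3(char, S1, ref(C)) = R,  float = float.
Bind S1 := ref(S2); substituting into the one remaining equation that mentions S1 gives: tup3(char, ref(S2), ref(C)) = R.
Bind R := tup3(char, ref(S2), ref(C)); no other remaining equation mentions R.
Delete trivial equation float = float.
Decompose tup3/3: int = string,  tup3(bool, bool, int) = C,  ref(C) = S2.
Clash: constants int and string differ; no unifier exists.

FAIL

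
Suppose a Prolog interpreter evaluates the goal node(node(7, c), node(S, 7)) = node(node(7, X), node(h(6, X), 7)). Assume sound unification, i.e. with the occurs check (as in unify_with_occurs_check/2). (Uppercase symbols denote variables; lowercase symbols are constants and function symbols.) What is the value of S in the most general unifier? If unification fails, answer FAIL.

Decompose node/2: node(7, c) = node(7, X),  node(S, 7) = node(h(6, X), 7).
Decompose node/2: 7 = 7,  c = X.
Delete trivial equation 7 = 7.
Bind X := c; substituting into the remaining equation gives: node(S, 7) = node(h(6, c), 7).
Decompose node/2: S = h(6, c),  7 = 7.
Bind S := h(6, c); no other remaining equation mentions S.
Delete trivial equation 7 = 7.
MGU = { X -> c, S -> h(6, c) }, so S -> h(6, c).

h(6, c)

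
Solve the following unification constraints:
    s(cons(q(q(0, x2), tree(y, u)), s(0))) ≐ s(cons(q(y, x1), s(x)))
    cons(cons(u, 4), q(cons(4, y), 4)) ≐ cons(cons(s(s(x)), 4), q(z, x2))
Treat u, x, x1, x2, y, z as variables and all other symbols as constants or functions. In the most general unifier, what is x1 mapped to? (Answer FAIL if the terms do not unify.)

Decompose s/1: cons(q(q(0, x2), tree(y, u)), s(0)) ≐ cons(q(y, x1), s(x)).
Decompose cons/2: q(q(0, x2), tree(y, u)) ≐ q(y, x1),  s(0) ≐ s(x).
Decompose q/2: q(0, x2) ≐ y,  tree(y, u) ≐ x1.
Bind y := q(0, x2); substituting into the 2 remaining equations that mention y gives: tree(q(0, x2), u) ≐ x1,  cons(cons(u, 4), q(cons(4, q(0, x2)), 4)) ≐ cons(cons(s(s(x)), 4), q(z, x2)).
Bind x1 := tree(q(0, x2), u); no other remaining equation mentions x1.
Decompose s/1: 0 ≐ x.
Bind x := 0; substituting into the remaining equation gives: cons(cons(u, 4), q(cons(4, q(0, x2)), 4)) ≐ cons(cons(s(s(0)), 4), q(z, x2)).
Decompose cons/2: cons(u, 4) ≐ cons(s(s(0)), 4),  q(cons(4, q(0, x2)), 4) ≐ q(z, x2).
Decompose cons/2: u ≐ s(s(0)),  4 ≐ 4.
Bind u := s(s(0)); no other remaining equation mentions u. Substituting into the earlier binding gives x1 := tree(q(0, x2), s(s(0))).
Delete trivial equation 4 ≐ 4.
Decompose q/2: cons(4, q(0, x2)) ≐ z,  4 ≐ x2.
Bind z := cons(4, q(0, x2)); no other remaining equation mentions z.
Bind x2 := 4. Substituting into the earlier bindings gives y := q(0, 4), x1 := tree(q(0, 4), s(s(0))), z := cons(4, q(0, 4)).
MGU = { y ↦ q(0, 4), x1 ↦ tree(q(0, 4), s(s(0))), x ↦ 0, u ↦ s(s(0)), z ↦ cons(4, q(0, 4)), x2 ↦ 4 }, so x1 ↦ tree(q(0, 4), s(s(0))).

tree(q(0, 4), s(s(0)))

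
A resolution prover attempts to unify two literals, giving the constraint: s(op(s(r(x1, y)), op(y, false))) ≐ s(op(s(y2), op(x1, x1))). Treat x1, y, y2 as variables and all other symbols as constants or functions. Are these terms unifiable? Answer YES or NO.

YES

Decompose s/1: op(s(r(x1, y)), op(y, false)) ≐ op(s(y2), op(x1, x1)).
Decompose op/2: s(r(x1, y)) ≐ s(y2),  op(y, false) ≐ op(x1, x1).
Decompose s/1: r(x1, y) ≐ y2.
Bind y2 := r(x1, y); no other remaining equation mentions y2.
Decompose op/2: y ≐ x1,  false ≐ x1.
Bind y := x1; no other remaining equation mentions y. Substituting into the earlier binding gives y2 := r(x1, x1).
Bind x1 := false. Substituting into the earlier bindings gives y2 := r(false, false), y := false.
No equations remain and no clash or occurs-check failure arose, so a unifier exists.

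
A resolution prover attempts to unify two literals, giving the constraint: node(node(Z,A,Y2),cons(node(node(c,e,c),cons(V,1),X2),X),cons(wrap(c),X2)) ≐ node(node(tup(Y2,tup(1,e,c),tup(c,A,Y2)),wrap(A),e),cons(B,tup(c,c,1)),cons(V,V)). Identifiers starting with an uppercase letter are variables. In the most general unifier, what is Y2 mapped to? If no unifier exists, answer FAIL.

FAIL

Decompose node/3: node(Z,A,Y2) ≐ node(tup(Y2,tup(1,e,c),tup(c,A,Y2)),wrap(A),e),  cons(node(node(c,e,c),cons(V,1),X2),X) ≐ cons(B,tup(c,c,1)),  cons(wrap(c),X2) ≐ cons(V,V).
Decompose node/3: Z ≐ tup(Y2,tup(1,e,c),tup(c,A,Y2)),  A ≐ wrap(A),  Y2 ≐ e.
Bind Z := tup(Y2,tup(1,e,c),tup(c,A,Y2)); no other remaining equation mentions Z.
Occurs check fails: A occurs in wrap(A); the equation A ≐ wrap(A) has no finite solution.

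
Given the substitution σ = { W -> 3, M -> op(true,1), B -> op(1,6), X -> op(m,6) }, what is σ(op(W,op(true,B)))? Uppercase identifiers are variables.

Replace each occurrence of W with 3.
Replace each occurrence of B with op(1,6).
Result: op(3,op(true,op(1,6))).

op(3,op(true,op(1,6)))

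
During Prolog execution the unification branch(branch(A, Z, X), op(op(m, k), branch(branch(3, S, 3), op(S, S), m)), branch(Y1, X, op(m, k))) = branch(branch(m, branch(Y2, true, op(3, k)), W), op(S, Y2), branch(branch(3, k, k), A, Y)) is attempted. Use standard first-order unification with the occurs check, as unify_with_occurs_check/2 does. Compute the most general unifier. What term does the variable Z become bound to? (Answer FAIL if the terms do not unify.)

Decompose branch/3: branch(A, Z, X) = branch(m, branch(Y2, true, op(3, k)), W),  op(op(m, k), branch(branch(3, S, 3), op(S, S), m)) = op(S, Y2),  branch(Y1, X, op(m, k)) = branch(branch(3, k, k), A, Y).
Decompose branch/3: A = m,  Z = branch(Y2, true, op(3, k)),  X = W.
Bind A := m; substituting into the one remaining equation that mentions A gives: branch(Y1, X, op(m, k)) = branch(branch(3, k, k), m, Y).
Bind Z := branch(Y2, true, op(3, k)); no other remaining equation mentions Z.
Bind X := W; substituting into the one remaining equation that mentions X gives: branch(Y1, W, op(m, k)) = branch(branch(3, k, k), m, Y).
Decompose op/2: op(m, k) = S,  branch(branch(3, S, 3), op(S, S), m) = Y2.
Bind S := op(m, k); substituting into the one remaining equation that mentions S gives: branch(branch(3, op(m, k), 3), op(op(m, k), op(m, k)), m) = Y2.
Bind Y2 := branch(branch(3, op(m, k), 3), op(op(m, k), op(m, k)), m); no other remaining equation mentions Y2. Substituting into the earlier binding gives Z := branch(branch(branch(3, op(m, k), 3), op(op(m, k), op(m, k)), m), true, op(3, k)).
Decompose branch/3: Y1 = branch(3, k, k),  W = m,  op(m, k) = Y.
Bind Y1 := branch(3, k, k); no other remaining equation mentions Y1.
Bind W := m; no other remaining equation mentions W. Substituting into the earlier binding gives X := m.
Bind Y := op(m, k).
MGU = { A ↦ m, Z ↦ branch(branch(branch(3, op(m, k), 3), op(op(m, k), op(m, k)), m), true, op(3, k)), X ↦ m, S ↦ op(m, k), Y2 ↦ branch(branch(3, op(m, k), 3), op(op(m, k), op(m, k)), m), Y1 ↦ branch(3, k, k), W ↦ m, Y ↦ op(m, k) }, so Z ↦ branch(branch(branch(3, op(m, k), 3), op(op(m, k), op(m, k)), m), true, op(3, k)).

branch(branch(branch(3, op(m, k), 3), op(op(m, k), op(m, k)), m), true, op(3, k))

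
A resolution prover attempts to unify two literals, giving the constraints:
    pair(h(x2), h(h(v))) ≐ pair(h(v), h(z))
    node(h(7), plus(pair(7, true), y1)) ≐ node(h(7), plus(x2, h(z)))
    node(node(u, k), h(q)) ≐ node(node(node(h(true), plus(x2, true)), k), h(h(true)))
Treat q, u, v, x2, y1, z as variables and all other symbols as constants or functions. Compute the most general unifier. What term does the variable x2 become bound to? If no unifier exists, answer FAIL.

pair(7, true)

Decompose pair/2: h(x2) ≐ h(v),  h(h(v)) ≐ h(z).
Decompose h/1: x2 ≐ v.
Bind x2 := v; substituting into the 2 remaining equations that mention x2 gives: node(h(7), plus(pair(7, true), y1)) ≐ node(h(7), plus(v, h(z))),  node(node(u, k), h(q)) ≐ node(node(node(h(true), plus(v, true)), k), h(h(true))).
Decompose h/1: h(v) ≐ z.
Bind z := h(v); substituting into the one remaining equation that mentions z gives: node(h(7), plus(pair(7, true), y1)) ≐ node(h(7), plus(v, h(h(v)))).
Decompose node/2: h(7) ≐ h(7),  plus(pair(7, true), y1) ≐ plus(v, h(h(v))).
Delete trivial equation h(7) ≐ h(7).
Decompose plus/2: pair(7, true) ≐ v,  y1 ≐ h(h(v)).
Bind v := pair(7, true); substituting into the remaining equations gives: y1 ≐ h(h(pair(7, true))),  node(node(u, k), h(q)) ≐ node(node(node(h(true), plus(pair(7, true), true)), k), h(h(true))). Substituting into the earlier bindings gives x2 := pair(7, true), z := h(pair(7, true)).
Bind y1 := h(h(pair(7, true))); no other remaining equation mentions y1.
Decompose node/2: node(u, k) ≐ node(node(h(true), plus(pair(7, true), true)), k),  h(q) ≐ h(h(true)).
Decompose node/2: u ≐ node(h(true), plus(pair(7, true), true)),  k ≐ k.
Bind u := node(h(true), plus(pair(7, true), true)); no other remaining equation mentions u.
Delete trivial equation k ≐ k.
Decompose h/1: q ≐ h(true).
Bind q := h(true).
MGU = { x2 ↦ pair(7, true), z ↦ h(pair(7, true)), v ↦ pair(7, true), y1 ↦ h(h(pair(7, true))), u ↦ node(h(true), plus(pair(7, true), true)), q ↦ h(true) }, so x2 ↦ pair(7, true).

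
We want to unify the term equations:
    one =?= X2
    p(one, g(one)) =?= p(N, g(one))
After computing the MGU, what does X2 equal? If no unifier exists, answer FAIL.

Bind X2 := one; no other remaining equation mentions X2.
Decompose p/2: one =?= N,  g(one) =?= g(one).
Bind N := one; no other remaining equation mentions N.
Delete trivial equation g(one) =?= g(one).
MGU = { X2 := one, N := one }, so X2 := one.

one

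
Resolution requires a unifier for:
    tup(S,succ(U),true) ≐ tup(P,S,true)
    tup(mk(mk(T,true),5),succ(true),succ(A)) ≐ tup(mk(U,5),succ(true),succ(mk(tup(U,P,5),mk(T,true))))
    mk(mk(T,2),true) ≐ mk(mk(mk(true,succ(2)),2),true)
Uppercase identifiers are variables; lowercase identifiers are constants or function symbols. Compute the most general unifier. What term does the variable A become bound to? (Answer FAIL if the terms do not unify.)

Decompose tup/3: S ≐ P,  succ(U) ≐ S,  true ≐ true.
Bind S := P; substituting into the one remaining equation that mentions S gives: succ(U) ≐ P.
Bind P := succ(U); substituting into the one remaining equation that mentions P gives: tup(mk(mk(T,true),5),succ(true),succ(A)) ≐ tup(mk(U,5),succ(true),succ(mk(tup(U,succ(U),5),mk(T,true)))). Substituting into the earlier binding gives S := succ(U).
Delete trivial equation true ≐ true.
Decompose tup/3: mk(mk(T,true),5) ≐ mk(U,5),  succ(true) ≐ succ(true),  succ(A) ≐ succ(mk(tup(U,succ(U),5),mk(T,true))).
Decompose mk/2: mk(T,true) ≐ U,  5 ≐ 5.
Bind U := mk(T,true); substituting into the one remaining equation that mentions U gives: succ(A) ≐ succ(mk(tup(mk(T,true),succ(mk(T,true)),5),mk(T,true))). Substituting into the earlier bindings gives S := succ(mk(T,true)), P := succ(mk(T,true)).
Delete trivial equation 5 ≐ 5.
Delete trivial equation succ(true) ≐ succ(true).
Decompose succ/1: A ≐ mk(tup(mk(T,true),succ(mk(T,true)),5),mk(T,true)).
Bind A := mk(tup(mk(T,true),succ(mk(T,true)),5),mk(T,true)); no other remaining equation mentions A.
Decompose mk/2: mk(T,2) ≐ mk(mk(true,succ(2)),2),  true ≐ true.
Decompose mk/2: T ≐ mk(true,succ(2)),  2 ≐ 2.
Bind T := mk(true,succ(2)); no other remaining equation mentions T. Substituting into the earlier bindings gives S := succ(mk(mk(true,succ(2)),true)), P := succ(mk(mk(true,succ(2)),true)), U := mk(mk(true,succ(2)),true), A := mk(tup(mk(mk(true,succ(2)),true),succ(mk(mk(true,succ(2)),true)),5),mk(mk(true,succ(2)),true)).
Delete trivial equation 2 ≐ 2.
Delete trivial equation true ≐ true.
MGU = { S := succ(mk(mk(true,succ(2)),true)), P := succ(mk(mk(true,succ(2)),true)), U := mk(mk(true,succ(2)),true), A := mk(tup(mk(mk(true,succ(2)),true),succ(mk(mk(true,succ(2)),true)),5),mk(mk(true,succ(2)),true)), T := mk(true,succ(2)) }, so A := mk(tup(mk(mk(true,succ(2)),true),succ(mk(mk(true,succ(2)),true)),5),mk(mk(true,succ(2)),true)).

mk(tup(mk(mk(true,succ(2)),true),succ(mk(mk(true,succ(2)),true)),5),mk(mk(true,succ(2)),true))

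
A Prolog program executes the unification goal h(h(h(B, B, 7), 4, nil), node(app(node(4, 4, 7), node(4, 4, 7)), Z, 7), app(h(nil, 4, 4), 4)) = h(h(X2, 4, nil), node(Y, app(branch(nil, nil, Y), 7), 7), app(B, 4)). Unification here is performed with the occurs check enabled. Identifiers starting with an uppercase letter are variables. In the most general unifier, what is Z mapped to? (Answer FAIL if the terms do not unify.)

Decompose h/3: h(h(B, B, 7), 4, nil) = h(X2, 4, nil),  node(app(node(4, 4, 7), node(4, 4, 7)), Z, 7) = node(Y, app(branch(nil, nil, Y), 7), 7),  app(h(nil, 4, 4), 4) = app(B, 4).
Decompose h/3: h(B, B, 7) = X2,  4 = 4,  nil = nil.
Bind X2 := h(B, B, 7); no other remaining equation mentions X2.
Delete trivial equation 4 = 4.
Delete trivial equation nil = nil.
Decompose node/3: app(node(4, 4, 7), node(4, 4, 7)) = Y,  Z = app(branch(nil, nil, Y), 7),  7 = 7.
Bind Y := app(node(4, 4, 7), node(4, 4, 7)); substituting into the one remaining equation that mentions Y gives: Z = app(branch(nil, nil, app(node(4, 4, 7), node(4, 4, 7))), 7).
Bind Z := app(branch(nil, nil, app(node(4, 4, 7), node(4, 4, 7))), 7); no other remaining equation mentions Z.
Delete trivial equation 7 = 7.
Decompose app/2: h(nil, 4, 4) = B,  4 = 4.
Bind B := h(nil, 4, 4); no other remaining equation mentions B. Substituting into the earlier binding gives X2 := h(h(nil, 4, 4), h(nil, 4, 4), 7).
Delete trivial equation 4 = 4.
MGU = { X2 -> h(h(nil, 4, 4), h(nil, 4, 4), 7), Y -> app(node(4, 4, 7), node(4, 4, 7)), Z -> app(branch(nil, nil, app(node(4, 4, 7), node(4, 4, 7))), 7), B -> h(nil, 4, 4) }, so Z -> app(branch(nil, nil, app(node(4, 4, 7), node(4, 4, 7))), 7).

app(branch(nil, nil, app(node(4, 4, 7), node(4, 4, 7))), 7)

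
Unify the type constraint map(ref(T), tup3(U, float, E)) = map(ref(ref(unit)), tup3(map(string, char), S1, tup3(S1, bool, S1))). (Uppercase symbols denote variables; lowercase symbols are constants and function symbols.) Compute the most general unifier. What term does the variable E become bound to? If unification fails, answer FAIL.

tup3(float, bool, float)

Decompose map/2: ref(T) = ref(ref(unit)),  tup3(U, float, E) = tup3(map(string, char), S1, tup3(S1, bool, S1)).
Decompose ref/1: T = ref(unit).
Bind T := ref(unit); no other remaining equation mentions T.
Decompose tup3/3: U = map(string, char),  float = S1,  E = tup3(S1, bool, S1).
Bind U := map(string, char); no other remaining equation mentions U.
Bind S1 := float; substituting into the remaining equation gives: E = tup3(float, bool, float).
Bind E := tup3(float, bool, float).
MGU = { T -> ref(unit), U -> map(string, char), S1 -> float, E -> tup3(float, bool, float) }, so E -> tup3(float, bool, float).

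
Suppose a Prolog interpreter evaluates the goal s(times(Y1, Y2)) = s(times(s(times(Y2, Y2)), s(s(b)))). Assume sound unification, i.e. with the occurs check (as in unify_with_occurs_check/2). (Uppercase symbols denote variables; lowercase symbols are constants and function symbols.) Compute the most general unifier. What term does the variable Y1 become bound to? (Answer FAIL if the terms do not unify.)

Decompose s/1: times(Y1, Y2) = times(s(times(Y2, Y2)), s(s(b))).
Decompose times/2: Y1 = s(times(Y2, Y2)),  Y2 = s(s(b)).
Bind Y1 := s(times(Y2, Y2)); no other remaining equation mentions Y1.
Bind Y2 := s(s(b)). Substituting into the earlier binding gives Y1 := s(times(s(s(b)), s(s(b)))).
MGU = { Y1 -> s(times(s(s(b)), s(s(b)))), Y2 -> s(s(b)) }, so Y1 -> s(times(s(s(b)), s(s(b)))).

s(times(s(s(b)), s(s(b))))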